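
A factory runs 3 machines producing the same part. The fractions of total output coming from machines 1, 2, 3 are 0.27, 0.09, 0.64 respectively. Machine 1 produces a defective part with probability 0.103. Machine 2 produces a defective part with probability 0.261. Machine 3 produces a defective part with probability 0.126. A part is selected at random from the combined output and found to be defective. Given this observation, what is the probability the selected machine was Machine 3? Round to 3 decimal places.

Tabulate prior·likelihood by source: [1] prior 0.27, lik 0.103, product 0.02781; [2] prior 0.09, lik 0.261, product 0.02349; [3] prior 0.64, lik 0.126, product 0.08064.
Normalizing constant = 0.13194; the posterior for Machine 3 is its product over the sum, 0.08064/0.13194 = 0.611.

Posterior probability ≈ 0.611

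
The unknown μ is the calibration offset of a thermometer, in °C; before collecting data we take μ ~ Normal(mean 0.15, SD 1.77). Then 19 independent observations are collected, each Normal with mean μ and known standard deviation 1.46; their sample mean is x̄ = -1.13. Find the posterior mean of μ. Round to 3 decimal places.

Posterior mean ≈ -1.086

Prior precision 1/τ₀² = 1/1.77² = 0.319193; data precision n/σ² = 19/1.46² = 8.91349.
Posterior precision = 0.319193 + 8.91349 = 9.23269.
Posterior mean = (0.319193·0.15 + 8.91349·-1.13) / 9.23269 = -1.086.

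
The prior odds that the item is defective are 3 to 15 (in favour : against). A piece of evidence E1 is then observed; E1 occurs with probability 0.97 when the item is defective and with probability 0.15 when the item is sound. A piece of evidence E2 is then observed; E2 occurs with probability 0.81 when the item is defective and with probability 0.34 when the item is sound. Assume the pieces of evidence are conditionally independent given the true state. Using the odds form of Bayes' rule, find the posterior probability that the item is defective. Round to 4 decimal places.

Prior odds = 3/15 = 0.20000. In log-odds, ln(0.20000) = -1.6094.
Add log likelihood ratios: ln(6.4667) + ln(2.3824) = 2.7347.
Posterior log-odds = 1.1253, so posterior odds = exp(1.1253) = 3.0812. Converting, P(H|E) = 3.0812/4.0812 = 0.7550.

Posterior probability ≈ 0.7550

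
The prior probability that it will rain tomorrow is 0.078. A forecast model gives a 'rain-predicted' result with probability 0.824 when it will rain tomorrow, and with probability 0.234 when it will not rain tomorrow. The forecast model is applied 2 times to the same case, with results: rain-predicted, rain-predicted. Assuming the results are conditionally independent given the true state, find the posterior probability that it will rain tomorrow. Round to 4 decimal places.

With H the event that it will rain tomorrow, the joint likelihood of the observed sequence is P(data|H) = 0.824·0.824 = 0.67898 and P(data|¬H) = 0.234·0.234 = 0.054756.
Bayes: P(H|data) = 0.078·0.67898 / (0.078·0.67898 + 0.922·0.054756) = 0.052960/0.10345 = 0.5120.

Posterior P(H) ≈ 0.5120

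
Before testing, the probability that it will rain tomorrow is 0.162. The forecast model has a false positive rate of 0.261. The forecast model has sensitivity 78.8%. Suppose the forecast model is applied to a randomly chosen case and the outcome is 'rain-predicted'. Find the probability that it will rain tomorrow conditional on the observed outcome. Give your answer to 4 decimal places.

Let H be the event that it will rain tomorrow. P(H) = 0.162, so P(¬H) = 0.838. With E the 'rain-predicted' result, P(E|H) = 0.788 and P(E|¬H) = 0.261.
P(E) = 0.788·0.162 + 0.261·0.838 = 0.12766 + 0.21872 = 0.34637.
By Bayes' theorem, P(H|E) = 0.12766 / 0.34637 = 0.3685.

P(H | E) ≈ 0.3685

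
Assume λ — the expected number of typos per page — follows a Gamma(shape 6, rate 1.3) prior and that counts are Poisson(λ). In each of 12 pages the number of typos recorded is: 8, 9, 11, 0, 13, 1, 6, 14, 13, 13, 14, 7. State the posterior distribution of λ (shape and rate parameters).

Total count ∑xᵢ = 109 over n = 12 pages.
Gamma is conjugate to the Poisson likelihood: posterior is Gamma(shape = 6+109 = 115, rate = 1.3+12 = 13.3).

Posterior: Gamma(shape=115, rate=13.3)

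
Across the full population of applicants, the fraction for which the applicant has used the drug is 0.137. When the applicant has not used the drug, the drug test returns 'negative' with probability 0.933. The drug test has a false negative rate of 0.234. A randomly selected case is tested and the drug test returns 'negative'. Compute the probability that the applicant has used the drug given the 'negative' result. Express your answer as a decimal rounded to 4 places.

P(H | E) ≈ 0.0383

Let H be the event that the applicant has used the drug. P(H) = 0.137, so P(¬H) = 0.863. With E the 'negative' result, P(E|H) = 0.234 and P(E|¬H) = 0.933.
P(E) = 0.234·0.137 + 0.933·0.863 = 0.032058 + 0.80518 = 0.83724.
By Bayes' theorem, P(H|E) = 0.032058 / 0.83724 = 0.0383.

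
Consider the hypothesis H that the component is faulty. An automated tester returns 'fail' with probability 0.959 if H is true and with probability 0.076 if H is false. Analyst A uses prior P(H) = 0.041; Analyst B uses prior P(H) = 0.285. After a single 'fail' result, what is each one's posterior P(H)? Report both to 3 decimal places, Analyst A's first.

Analyst A: 0.350; Analyst B: 0.834

The likelihood ratio for a 'fail' result is 0.959/0.076 = 12.618.
Analyst A: prior odds 0.041/0.959 = 0.042753; posterior odds 0.53947; posterior probability 0.350.
Analyst B: prior odds 0.285/0.715 = 0.39860; posterior odds 5.0297; posterior probability 0.834.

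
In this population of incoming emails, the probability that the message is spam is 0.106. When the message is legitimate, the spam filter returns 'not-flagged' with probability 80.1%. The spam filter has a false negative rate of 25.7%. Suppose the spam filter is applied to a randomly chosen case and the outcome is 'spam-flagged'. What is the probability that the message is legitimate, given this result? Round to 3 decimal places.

Let H be the event that the message is spam. P(H) = 0.106, so P(¬H) = 0.894. With E the 'spam-flagged' result, P(E|H) = 0.743 and P(E|¬H) = 0.199.
P(E) = 0.743·0.106 + 0.199·0.894 = 0.078758 + 0.17791 = 0.25666.
By Bayes' theorem, P(H|E) = 0.078758 / 0.25666 = 0.307. Hence P(¬H|E) = 1 − 0.307 = 0.693.

P(¬H | E) ≈ 0.693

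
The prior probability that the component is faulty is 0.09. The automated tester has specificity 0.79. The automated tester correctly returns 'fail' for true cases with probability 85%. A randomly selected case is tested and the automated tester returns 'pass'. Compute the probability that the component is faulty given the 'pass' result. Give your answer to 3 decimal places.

Let H be the event that the component is faulty. P(H) = 0.09, so P(¬H) = 0.91. With E the 'pass' result, P(E|H) = 0.15 and P(E|¬H) = 0.79.
P(E) = 0.15·0.09 + 0.79·0.91 = 0.013500 + 0.71890 = 0.73240.
By Bayes' theorem, P(H|E) = 0.013500 / 0.73240 = 0.018.

P(H | E) ≈ 0.018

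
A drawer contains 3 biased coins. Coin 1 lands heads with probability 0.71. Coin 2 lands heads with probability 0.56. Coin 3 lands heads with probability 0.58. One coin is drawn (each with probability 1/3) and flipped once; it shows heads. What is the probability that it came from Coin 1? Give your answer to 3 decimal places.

Posterior probability ≈ 0.384

Tabulate prior·likelihood by source: [1] prior 0.333333, lik 0.71, product 0.2367; [2] prior 0.333333, lik 0.56, product 0.1867; [3] prior 0.333333, lik 0.58, product 0.1933.
Normalizing constant = 0.61667; the posterior for Coin 1 is its product over the sum, 0.2367/0.61667 = 0.384.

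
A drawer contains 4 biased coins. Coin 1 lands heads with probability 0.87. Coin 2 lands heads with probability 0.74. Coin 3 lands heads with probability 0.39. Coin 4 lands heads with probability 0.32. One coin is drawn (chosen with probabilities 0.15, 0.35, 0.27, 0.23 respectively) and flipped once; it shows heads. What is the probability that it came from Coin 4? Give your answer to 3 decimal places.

Posterior probability ≈ 0.129

Tabulate prior·likelihood by source: [1] prior 0.15, lik 0.87, product 0.1305; [2] prior 0.35, lik 0.74, product 0.2590; [3] prior 0.27, lik 0.39, product 0.1053; [4] prior 0.23, lik 0.32, product 0.07360.
Normalizing constant = 0.56840; the posterior for Coin 4 is its product over the sum, 0.07360/0.56840 = 0.129.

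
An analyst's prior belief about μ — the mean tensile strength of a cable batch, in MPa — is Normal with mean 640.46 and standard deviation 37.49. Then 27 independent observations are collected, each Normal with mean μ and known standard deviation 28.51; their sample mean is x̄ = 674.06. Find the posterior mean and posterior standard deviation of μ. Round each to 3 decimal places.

Posterior mean ≈ 673.355; posterior SD ≈ 5.429

With known σ, the Normal prior is conjugate. Weight on the data is w = (n/σ²)/(n/σ² + 1/τ₀²) = 0.0332177/(0.0332177+0.00071149) = 0.97903.
Posterior mean = w·x̄ + (1−w)·μ₀ = 0.97903·674.06 + 0.020970·640.46 = 673.355. Posterior variance = 1/(0.0332177+0.00071149) = 29.4732, so SD = 5.429.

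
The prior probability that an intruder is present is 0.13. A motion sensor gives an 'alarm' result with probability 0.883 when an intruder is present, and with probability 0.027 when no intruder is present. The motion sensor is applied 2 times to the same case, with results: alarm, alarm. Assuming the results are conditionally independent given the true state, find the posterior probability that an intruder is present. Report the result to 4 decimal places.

With H the event that an intruder is present, the joint likelihood of the observed sequence is P(data|H) = 0.883·0.883 = 0.77969 and P(data|¬H) = 0.027·0.027 = 0.00072900.
Bayes: P(H|data) = 0.13·0.77969 / (0.13·0.77969 + 0.87·0.00072900) = 0.10136/0.10199 = 0.9938.

Posterior P(H) ≈ 0.9938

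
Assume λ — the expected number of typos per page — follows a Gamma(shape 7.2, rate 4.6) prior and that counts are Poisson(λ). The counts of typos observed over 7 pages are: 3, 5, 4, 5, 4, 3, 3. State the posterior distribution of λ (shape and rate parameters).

The Poisson likelihood adds the total count to the shape and the number of exposure periods to the rate. Here ∑xᵢ = 27 and n = 7, so shape 7.2→34.2 and rate 4.6→11.6.

Posterior: Gamma(shape=34.2, rate=11.6)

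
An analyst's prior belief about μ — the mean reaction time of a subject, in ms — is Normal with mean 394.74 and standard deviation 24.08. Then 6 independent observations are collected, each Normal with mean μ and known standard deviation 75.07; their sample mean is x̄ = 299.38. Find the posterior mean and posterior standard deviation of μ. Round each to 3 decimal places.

Prior precision 1/τ₀² = 1/24.08² = 0.00172459; data precision n/σ² = 6/75.07² = 0.00106468.
Posterior precision = 0.00172459 + 0.00106468 = 0.00278927, giving posterior SD = 1/√0.00278927 = 18.935.
Posterior mean = (0.00172459·394.74 + 0.00106468·299.38) / 0.00278927 = 358.341.

Posterior mean ≈ 358.341; posterior SD ≈ 18.935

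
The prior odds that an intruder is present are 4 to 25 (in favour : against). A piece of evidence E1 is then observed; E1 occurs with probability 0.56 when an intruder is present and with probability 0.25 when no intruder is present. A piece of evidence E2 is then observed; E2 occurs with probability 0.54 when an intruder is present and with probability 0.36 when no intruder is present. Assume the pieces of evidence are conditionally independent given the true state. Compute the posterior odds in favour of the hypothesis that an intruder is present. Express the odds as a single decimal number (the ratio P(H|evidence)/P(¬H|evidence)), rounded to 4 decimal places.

Prior odds = 4/25 = 0.16000.
Likelihood ratio for E1 = 0.56/0.25 = 2.2400.
Likelihood ratio for E2 = 0.54/0.36 = 1.5000.
Posterior odds = prior odds × LR₁ × LR₂ = 0.53760.

Posterior odds ≈ 0.5376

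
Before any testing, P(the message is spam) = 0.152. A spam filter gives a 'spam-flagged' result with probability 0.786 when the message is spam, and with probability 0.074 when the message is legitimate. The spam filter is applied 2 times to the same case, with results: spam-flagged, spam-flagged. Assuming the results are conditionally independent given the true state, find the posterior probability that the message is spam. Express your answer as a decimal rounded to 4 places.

Posterior P(H) ≈ 0.9529

With H the event that the message is spam, the joint likelihood of the observed sequence is P(data|H) = 0.786·0.786 = 0.61780 and P(data|¬H) = 0.074·0.074 = 0.0054760.
Bayes: P(H|data) = 0.152·0.61780 / (0.152·0.61780 + 0.848·0.0054760) = 0.093905/0.098549 = 0.9529.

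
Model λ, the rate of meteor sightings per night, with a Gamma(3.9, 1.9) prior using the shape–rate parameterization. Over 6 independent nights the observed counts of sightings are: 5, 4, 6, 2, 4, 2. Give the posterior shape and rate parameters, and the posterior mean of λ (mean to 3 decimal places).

Posterior: Gamma(shape=26.9, rate=7.9); mean ≈ 3.405

The Poisson likelihood adds the total count to the shape and the number of exposure periods to the rate. Here ∑xᵢ = 23 and n = 6, so shape 3.9→26.9 and rate 1.9→7.9.
Posterior mean = shape/rate = 26.9/7.9 = 3.405.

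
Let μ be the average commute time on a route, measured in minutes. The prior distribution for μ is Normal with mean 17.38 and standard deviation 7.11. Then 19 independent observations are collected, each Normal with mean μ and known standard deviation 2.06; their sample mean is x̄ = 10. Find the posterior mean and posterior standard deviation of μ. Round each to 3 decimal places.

Prior precision 1/τ₀² = 1/7.11² = 0.0197816; data precision n/σ² = 19/2.06² = 4.47733.
Posterior precision = 0.0197816 + 4.47733 = 4.49711, giving posterior SD = 1/√4.49711 = 0.472.
Posterior mean = (0.0197816·17.38 + 4.47733·10) / 4.49711 = 10.032.

Posterior mean ≈ 10.032; posterior SD ≈ 0.472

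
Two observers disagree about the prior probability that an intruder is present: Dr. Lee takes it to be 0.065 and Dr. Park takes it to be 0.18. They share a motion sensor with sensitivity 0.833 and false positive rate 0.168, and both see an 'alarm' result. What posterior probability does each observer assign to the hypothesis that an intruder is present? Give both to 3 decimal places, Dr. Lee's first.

Dr. Lee: 0.256; Dr. Park: 0.521

The likelihood ratio for an 'alarm' result is 0.833/0.168 = 4.9583.
Dr. Lee: prior odds 0.065/0.935 = 0.069519; posterior odds 0.34470; posterior probability 0.256.
Dr. Park: prior odds 0.18/0.82 = 0.21951; posterior odds 1.0884; posterior probability 0.521.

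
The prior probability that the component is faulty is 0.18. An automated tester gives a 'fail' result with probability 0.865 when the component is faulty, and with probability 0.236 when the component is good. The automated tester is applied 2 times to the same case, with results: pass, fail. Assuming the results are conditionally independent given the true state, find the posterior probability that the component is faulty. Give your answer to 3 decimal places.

Posterior P(H) ≈ 0.124

With H the event that the component is faulty, the joint likelihood of the observed sequence is P(data|H) = 0.135·0.865 = 0.11678 and P(data|¬H) = 0.764·0.236 = 0.18030.
Bayes: P(H|data) = 0.18·0.11678 / (0.18·0.11678 + 0.82·0.18030) = 0.021019/0.16887 = 0.1245.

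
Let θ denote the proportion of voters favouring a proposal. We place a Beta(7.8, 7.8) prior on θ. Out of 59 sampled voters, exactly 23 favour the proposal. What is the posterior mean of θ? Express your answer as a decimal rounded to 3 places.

Posterior mean ≈ 0.413

The binomial likelihood is conjugate to the Beta prior: with 23 successes and 36 failures, the posterior is Beta(7.8+23, 7.8+36) = Beta(30.8, 43.8).
Posterior mean = α/(α+β) = 30.8/74.6 = 0.413.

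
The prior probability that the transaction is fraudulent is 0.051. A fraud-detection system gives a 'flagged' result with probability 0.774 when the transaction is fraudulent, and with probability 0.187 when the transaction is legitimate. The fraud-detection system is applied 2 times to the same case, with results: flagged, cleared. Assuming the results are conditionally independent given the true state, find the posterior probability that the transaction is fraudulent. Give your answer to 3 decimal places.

Posterior P(H) ≈ 0.058

Let H be the event that the transaction is fraudulent; start with P(H) = 0.051. P('flagged'|H) = 0.774, P('flagged'|¬H) = 0.187.
Update on result 1 ('flagged'): P(H) ← 0.774·0.0510 / (0.774·0.0510 + 0.187·0.9490) = 0.039474/0.21694 = 0.1820.
Update on result 2 ('cleared'): P(H) ← 0.226·0.1820 / (0.226·0.1820 + 0.813·0.8180) = 0.041123/0.70619 = 0.0582.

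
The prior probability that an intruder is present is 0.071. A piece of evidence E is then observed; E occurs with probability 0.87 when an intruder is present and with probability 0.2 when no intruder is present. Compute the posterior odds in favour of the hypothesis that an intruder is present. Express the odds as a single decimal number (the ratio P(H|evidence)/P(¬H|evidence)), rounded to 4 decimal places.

Posterior odds ≈ 0.3325

Prior odds = 0.071/(1−0.071) = 0.076426. In log-odds, ln(0.076426) = -2.5714.
Add log likelihood ratio: ln(4.3500) = 1.4702.
Posterior log-odds = -1.1013, so posterior odds = exp(-1.1013) = 0.33245.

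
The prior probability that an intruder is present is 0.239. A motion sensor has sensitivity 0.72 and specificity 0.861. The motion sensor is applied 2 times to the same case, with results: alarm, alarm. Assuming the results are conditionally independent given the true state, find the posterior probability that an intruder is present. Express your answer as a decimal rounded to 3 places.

Posterior P(H) ≈ 0.894

With H the event that an intruder is present, the joint likelihood of the observed sequence is P(data|H) = 0.72·0.72 = 0.51840 and P(data|¬H) = 0.139·0.139 = 0.019321.
Bayes: P(H|data) = 0.239·0.51840 / (0.239·0.51840 + 0.761·0.019321) = 0.12390/0.13860 = 0.8939.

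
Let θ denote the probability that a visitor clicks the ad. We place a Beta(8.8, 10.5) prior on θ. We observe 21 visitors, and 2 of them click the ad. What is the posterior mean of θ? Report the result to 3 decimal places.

The binomial likelihood is conjugate to the Beta prior: with 2 successes and 19 failures, the posterior is Beta(8.8+2, 10.5+19) = Beta(10.8, 29.5).
Posterior mean = α/(α+β) = 10.8/40.3 = 0.268.

Posterior mean ≈ 0.268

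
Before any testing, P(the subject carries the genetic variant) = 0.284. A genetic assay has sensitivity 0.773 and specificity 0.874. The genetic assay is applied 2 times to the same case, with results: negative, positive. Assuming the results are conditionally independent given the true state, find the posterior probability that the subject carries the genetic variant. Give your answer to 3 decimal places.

Posterior P(H) ≈ 0.387

Let H be the event that the subject carries the genetic variant; start with P(H) = 0.284. P('positive'|H) = 0.773, P('positive'|¬H) = 0.126.
Update on result 1 ('negative'): P(H) ← 0.227·0.2840 / (0.227·0.2840 + 0.874·0.7160) = 0.064468/0.69025 = 0.0934.
Update on result 2 ('positive'): P(H) ← 0.773·0.0934 / (0.773·0.0934 + 0.126·0.9066) = 0.072196/0.18643 = 0.3873.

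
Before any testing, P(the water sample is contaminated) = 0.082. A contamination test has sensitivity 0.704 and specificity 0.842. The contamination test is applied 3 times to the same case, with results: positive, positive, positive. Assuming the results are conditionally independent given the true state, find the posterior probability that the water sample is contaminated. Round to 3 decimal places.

Posterior P(H) ≈ 0.888

With H the event that the water sample is contaminated, the joint likelihood of the observed sequence is P(data|H) = 0.704·0.704·0.704 = 0.34891 and P(data|¬H) = 0.158·0.158·0.158 = 0.0039443.
Bayes: P(H|data) = 0.082·0.34891 / (0.082·0.34891 + 0.918·0.0039443) = 0.028611/0.032232 = 0.8877.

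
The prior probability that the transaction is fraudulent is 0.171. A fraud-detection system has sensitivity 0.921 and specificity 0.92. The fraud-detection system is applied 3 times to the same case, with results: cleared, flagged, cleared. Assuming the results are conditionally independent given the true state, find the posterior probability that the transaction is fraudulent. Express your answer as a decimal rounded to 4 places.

Posterior P(H) ≈ 0.0172

Let H be the event that the transaction is fraudulent; start with P(H) = 0.171. P('flagged'|H) = 0.921, P('flagged'|¬H) = 0.08.
Update on result 1 ('cleared'): P(H) ← 0.079·0.1710 / (0.079·0.1710 + 0.92·0.8290) = 0.013509/0.77619 = 0.0174.
Update on result 2 ('flagged'): P(H) ← 0.921·0.0174 / (0.921·0.0174 + 0.08·0.9826) = 0.016029/0.094637 = 0.1694.
Update on result 3 ('cleared'): P(H) ← 0.079·0.1694 / (0.079·0.1694 + 0.92·0.8306) = 0.013381/0.77755 = 0.0172.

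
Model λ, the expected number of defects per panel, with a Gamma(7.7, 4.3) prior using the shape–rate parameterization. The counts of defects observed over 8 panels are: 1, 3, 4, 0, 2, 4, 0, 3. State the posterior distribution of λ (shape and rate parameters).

Posterior: Gamma(shape=24.7, rate=12.3)

Total count ∑xᵢ = 17 over n = 8 panels.
Gamma is conjugate to the Poisson likelihood: posterior is Gamma(shape = 7.7+17 = 24.7, rate = 4.3+8 = 12.3).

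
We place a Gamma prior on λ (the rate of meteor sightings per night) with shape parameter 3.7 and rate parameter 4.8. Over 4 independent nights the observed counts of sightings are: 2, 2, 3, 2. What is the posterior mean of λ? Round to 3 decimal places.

Posterior mean ≈ 1.443

Total count ∑xᵢ = 9 over n = 4 nights.
Gamma is conjugate to the Poisson likelihood: posterior is Gamma(shape = 3.7+9 = 12.7, rate = 4.8+4 = 8.8).
Posterior mean = shape/rate = 12.7/8.8 = 1.443.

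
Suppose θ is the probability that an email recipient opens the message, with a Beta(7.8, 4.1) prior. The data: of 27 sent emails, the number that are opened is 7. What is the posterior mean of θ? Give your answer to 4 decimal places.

The binomial likelihood is conjugate to the Beta prior: with 7 successes and 20 failures, the posterior is Beta(7.8+7, 4.1+20) = Beta(14.8, 24.1).
E[θ | data] = 14.8/(14.8+24.1) = 0.3805.

Posterior mean ≈ 0.3805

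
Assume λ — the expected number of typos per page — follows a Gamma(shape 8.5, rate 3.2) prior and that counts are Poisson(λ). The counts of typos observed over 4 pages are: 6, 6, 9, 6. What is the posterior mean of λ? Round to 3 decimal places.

Posterior mean ≈ 4.931

The Poisson likelihood adds the total count to the shape and the number of exposure periods to the rate. Here ∑xᵢ = 27 and n = 4, so shape 8.5→35.5 and rate 3.2→7.2.
E[λ | data] = 35.5/7.2 = 4.931.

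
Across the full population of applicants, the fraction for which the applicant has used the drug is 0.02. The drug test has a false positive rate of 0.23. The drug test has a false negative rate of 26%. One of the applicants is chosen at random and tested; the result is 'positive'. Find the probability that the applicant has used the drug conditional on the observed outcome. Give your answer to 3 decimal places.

P(H | E) ≈ 0.062

Let H be the event that the applicant has used the drug. P(H) = 0.02, so P(¬H) = 0.98. With E the 'positive' result, P(E|H) = 0.74 and P(E|¬H) = 0.23.
P(E) = 0.74·0.02 + 0.23·0.98 = 0.014800 + 0.22540 = 0.24020.
By Bayes' theorem, P(H|E) = 0.014800 / 0.24020 = 0.062.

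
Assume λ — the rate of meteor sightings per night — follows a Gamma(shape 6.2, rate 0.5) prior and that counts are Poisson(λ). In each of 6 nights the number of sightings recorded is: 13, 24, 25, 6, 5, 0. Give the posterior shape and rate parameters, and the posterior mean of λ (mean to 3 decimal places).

Total count ∑xᵢ = 73 over n = 6 nights.
Gamma is conjugate to the Poisson likelihood: posterior is Gamma(shape = 6.2+73 = 79.2, rate = 0.5+6 = 6.5).
E[λ | data] = 79.2/6.5 = 12.185.

Posterior: Gamma(shape=79.2, rate=6.5); mean ≈ 12.185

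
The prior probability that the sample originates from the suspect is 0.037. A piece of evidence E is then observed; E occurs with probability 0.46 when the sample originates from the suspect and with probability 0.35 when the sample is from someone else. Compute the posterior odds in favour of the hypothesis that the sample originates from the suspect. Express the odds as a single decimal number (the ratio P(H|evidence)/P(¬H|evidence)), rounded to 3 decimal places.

Prior odds = 0.037/(1−0.037) = 0.038422.
Likelihood ratio for E = 0.46/0.35 = 1.3143.
Posterior odds = prior odds × LR = 0.050497.

Posterior odds ≈ 0.050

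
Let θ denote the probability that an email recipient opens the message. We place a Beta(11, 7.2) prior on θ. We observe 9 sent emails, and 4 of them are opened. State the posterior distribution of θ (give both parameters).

Posterior: Beta(15, 12.2)

The binomial likelihood is conjugate to the Beta prior: with 4 successes and 5 failures, the posterior is Beta(11+4, 7.2+5) = Beta(15, 12.2).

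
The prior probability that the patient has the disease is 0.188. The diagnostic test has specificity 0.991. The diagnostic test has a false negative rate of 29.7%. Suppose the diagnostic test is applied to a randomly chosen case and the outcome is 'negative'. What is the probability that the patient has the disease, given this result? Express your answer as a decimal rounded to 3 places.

Write H for 'the patient has the disease'. Prior odds H:¬H = 0.188/0.812 = 0.23153. For the 'negative' outcome, the likelihood ratio is 0.297/0.991 = 0.29970.
Posterior odds = 0.23153 × 0.29970 = 0.069388, so P(H|E) = 0.069388/(1+0.069388) = 0.065.

P(H | E) ≈ 0.065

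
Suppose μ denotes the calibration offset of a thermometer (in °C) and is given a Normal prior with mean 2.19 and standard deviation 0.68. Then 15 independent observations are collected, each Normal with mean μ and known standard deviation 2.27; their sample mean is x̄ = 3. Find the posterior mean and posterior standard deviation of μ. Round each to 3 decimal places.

Prior precision 1/τ₀² = 1/0.68² = 2.16263; data precision n/σ² = 15/2.27² = 2.91098.
Posterior precision = 2.16263 + 2.91098 = 5.07361, giving posterior SD = 1/√5.07361 = 0.444.
Posterior mean = (2.16263·2.19 + 2.91098·3) / 5.07361 = 2.655.

Posterior mean ≈ 2.655; posterior SD ≈ 0.444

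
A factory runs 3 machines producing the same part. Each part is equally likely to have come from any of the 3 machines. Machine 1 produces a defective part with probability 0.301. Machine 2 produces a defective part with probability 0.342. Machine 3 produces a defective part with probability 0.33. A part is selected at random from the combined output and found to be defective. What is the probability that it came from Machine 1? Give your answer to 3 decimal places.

Posterior probability ≈ 0.309

Tabulate prior·likelihood by source: [1] prior 0.333333, lik 0.301, product 0.1003; [2] prior 0.333333, lik 0.342, product 0.1140; [3] prior 0.333333, lik 0.33, product 0.1100.
Normalizing constant = 0.32433; the posterior for Machine 1 is its product over the sum, 0.1003/0.32433 = 0.309.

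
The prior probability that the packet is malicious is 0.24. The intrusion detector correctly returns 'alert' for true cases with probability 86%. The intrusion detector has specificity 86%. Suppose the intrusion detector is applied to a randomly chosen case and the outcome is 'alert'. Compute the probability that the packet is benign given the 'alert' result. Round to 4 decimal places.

Write H for 'the packet is malicious'. Prior odds H:¬H = 0.24/0.76 = 0.31579. For the 'alert' outcome, the likelihood ratio is 0.86/0.14 = 6.1429.
Posterior odds = 0.31579 × 6.1429 = 1.9398, so P(H|E) = 1.9398/(1+1.9398) = 0.6598. Then P(¬H|E) = 1 − 0.6598 = 0.3402.

P(¬H | E) ≈ 0.3402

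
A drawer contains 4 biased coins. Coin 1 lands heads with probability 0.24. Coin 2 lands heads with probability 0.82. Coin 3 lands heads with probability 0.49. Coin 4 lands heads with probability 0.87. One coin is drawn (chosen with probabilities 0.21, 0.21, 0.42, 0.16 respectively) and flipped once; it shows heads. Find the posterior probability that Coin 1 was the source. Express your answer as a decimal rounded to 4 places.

P(heads|C1) = 0.24; P(heads|C2) = 0.82; P(heads|C3) = 0.49; P(heads|C4) = 0.87.
Prior × likelihood for each source: 0.21·0.24=0.05040, 0.21·0.82=0.1722, 0.42·0.49=0.2058, 0.16·0.87=0.1392. Summing gives P(heads) = 0.56760.
P(Coin 1 | heads) = 0.05040 / 0.56760 = 0.0888.

Posterior probability ≈ 0.0888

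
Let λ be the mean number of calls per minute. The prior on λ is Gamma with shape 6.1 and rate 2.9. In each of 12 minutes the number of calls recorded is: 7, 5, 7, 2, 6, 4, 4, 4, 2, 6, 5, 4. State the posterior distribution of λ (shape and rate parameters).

Posterior: Gamma(shape=62.1, rate=14.9)

Total count ∑xᵢ = 56 over n = 12 minutes.
Gamma is conjugate to the Poisson likelihood: posterior is Gamma(shape = 6.1+56 = 62.1, rate = 2.9+12 = 14.9).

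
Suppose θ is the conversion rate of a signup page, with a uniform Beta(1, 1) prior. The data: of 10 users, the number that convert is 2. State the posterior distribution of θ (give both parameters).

Posterior: Beta(3, 9)

The binomial likelihood is conjugate to the Beta prior: with 2 successes and 8 failures, the posterior is Beta(1+2, 1+8) = Beta(3, 9).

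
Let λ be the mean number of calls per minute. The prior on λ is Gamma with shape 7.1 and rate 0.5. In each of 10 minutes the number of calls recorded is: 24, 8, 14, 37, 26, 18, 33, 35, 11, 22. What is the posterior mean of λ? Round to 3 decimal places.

The Poisson likelihood adds the total count to the shape and the number of exposure periods to the rate. Here ∑xᵢ = 228 and n = 10, so shape 7.1→235.1 and rate 0.5→10.5.
E[λ | data] = 235.1/10.5 = 22.390.

Posterior mean ≈ 22.390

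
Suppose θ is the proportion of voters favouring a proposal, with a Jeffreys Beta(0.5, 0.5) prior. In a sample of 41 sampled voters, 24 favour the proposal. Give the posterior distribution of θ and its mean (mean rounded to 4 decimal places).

Observing 24 successes and 17 failures updates Beta(0.5, 0.5) by adding the success and failure counts to the two shape parameters: α = 0.5+24 = 24.5, β = 0.5+17 = 17.5.
Posterior mean = α/(α+β) = 24.5/42 = 0.5833.

Posterior: Beta(24.5, 17.5); mean ≈ 0.5833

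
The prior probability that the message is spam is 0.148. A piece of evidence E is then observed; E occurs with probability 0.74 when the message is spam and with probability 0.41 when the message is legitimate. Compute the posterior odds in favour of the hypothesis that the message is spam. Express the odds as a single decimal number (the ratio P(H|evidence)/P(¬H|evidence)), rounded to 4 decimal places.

Posterior odds ≈ 0.3135

Prior odds = 0.148/(1−0.148) = 0.17371. In log-odds, ln(0.17371) = -1.7504.
Add log likelihood ratio: ln(1.8049) = 0.59049.
Posterior log-odds = -1.1599, so posterior odds = exp(-1.1599) = 0.31352.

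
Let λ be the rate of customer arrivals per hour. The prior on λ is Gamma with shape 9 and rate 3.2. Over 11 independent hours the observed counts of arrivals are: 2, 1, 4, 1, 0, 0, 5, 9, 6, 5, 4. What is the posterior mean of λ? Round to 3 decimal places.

Posterior mean ≈ 3.239

Total count ∑xᵢ = 37 over n = 11 hours.
Gamma is conjugate to the Poisson likelihood: posterior is Gamma(shape = 9+37 = 46, rate = 3.2+11 = 14.2).
E[λ | data] = 46/14.2 = 3.239.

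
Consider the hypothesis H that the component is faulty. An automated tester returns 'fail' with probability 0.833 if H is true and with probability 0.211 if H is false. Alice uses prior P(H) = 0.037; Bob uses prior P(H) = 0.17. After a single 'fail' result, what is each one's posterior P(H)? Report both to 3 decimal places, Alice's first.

P('+'|H) = 0.833, P('+'|¬H) = 0.211.
Alice: numerator 0.833·0.037 = 0.030821; evidence = 0.030821+0.211·0.963 = 0.23401; posterior = 0.132.
Bob: numerator 0.833·0.17 = 0.14161; evidence = 0.14161+0.211·0.83 = 0.31674; posterior = 0.447.

Alice: 0.132; Bob: 0.447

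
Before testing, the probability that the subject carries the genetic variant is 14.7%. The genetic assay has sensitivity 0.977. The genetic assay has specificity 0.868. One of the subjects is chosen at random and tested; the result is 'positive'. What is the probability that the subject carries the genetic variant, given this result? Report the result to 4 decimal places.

Write H for 'the subject carries the genetic variant'. Prior odds H:¬H = 0.147/0.853 = 0.17233. For the 'positive' outcome, the likelihood ratio is 0.977/0.132 = 7.4015.
Posterior odds = 0.17233 × 7.4015 = 1.2755, so P(H|E) = 1.2755/(1+1.2755) = 0.5605.

P(H | E) ≈ 0.5605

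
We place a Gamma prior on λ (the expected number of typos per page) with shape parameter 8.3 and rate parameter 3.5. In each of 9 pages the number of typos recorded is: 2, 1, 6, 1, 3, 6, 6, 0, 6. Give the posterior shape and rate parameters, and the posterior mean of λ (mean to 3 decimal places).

Total count ∑xᵢ = 31 over n = 9 pages.
Gamma is conjugate to the Poisson likelihood: posterior is Gamma(shape = 8.3+31 = 39.3, rate = 3.5+9 = 12.5).
Posterior mean = shape/rate = 39.3/12.5 = 3.144.

Posterior: Gamma(shape=39.3, rate=12.5); mean ≈ 3.144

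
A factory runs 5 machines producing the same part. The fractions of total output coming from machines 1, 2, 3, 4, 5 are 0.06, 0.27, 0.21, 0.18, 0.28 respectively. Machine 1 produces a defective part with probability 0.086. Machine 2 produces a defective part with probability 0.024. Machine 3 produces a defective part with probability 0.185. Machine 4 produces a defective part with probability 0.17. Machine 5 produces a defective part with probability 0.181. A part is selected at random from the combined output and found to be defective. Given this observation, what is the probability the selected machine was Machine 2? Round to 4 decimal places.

Posterior probability ≈ 0.0492

Tabulate prior·likelihood by source: [1] prior 0.06, lik 0.086, product 0.005160; [2] prior 0.27, lik 0.024, product 0.006480; [3] prior 0.21, lik 0.185, product 0.03885; [4] prior 0.18, lik 0.17, product 0.03060; [5] prior 0.28, lik 0.181, product 0.05068.
Normalizing constant = 0.13177; the posterior for Machine 2 is its product over the sum, 0.006480/0.13177 = 0.0492.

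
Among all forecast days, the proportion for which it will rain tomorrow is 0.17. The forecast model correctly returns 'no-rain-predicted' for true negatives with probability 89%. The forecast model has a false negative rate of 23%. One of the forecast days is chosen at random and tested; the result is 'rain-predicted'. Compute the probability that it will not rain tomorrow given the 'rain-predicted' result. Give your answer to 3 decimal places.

P(¬H | E) ≈ 0.411

Let H be the event that it will rain tomorrow. P(H) = 0.17, so P(¬H) = 0.83. With E the 'rain-predicted' result, P(E|H) = 0.77 and P(E|¬H) = 0.11.
P(E) = 0.77·0.17 + 0.11·0.83 = 0.13090 + 0.091300 = 0.22220.
By Bayes' theorem, P(H|E) = 0.13090 / 0.22220 = 0.589. Hence P(¬H|E) = 1 − 0.589 = 0.411.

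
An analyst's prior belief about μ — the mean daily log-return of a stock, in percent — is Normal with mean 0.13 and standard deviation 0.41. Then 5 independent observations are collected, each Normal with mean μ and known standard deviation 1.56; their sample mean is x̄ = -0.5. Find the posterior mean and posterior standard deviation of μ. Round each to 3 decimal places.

Posterior mean ≈ -0.032; posterior SD ≈ 0.353

Prior precision 1/τ₀² = 1/0.41² = 5.94884; data precision n/σ² = 5/1.56² = 2.05457.
Posterior precision = 5.94884 + 2.05457 = 8.00341, giving posterior SD = 1/√8.00341 = 0.353.
Posterior mean = (5.94884·0.13 + 2.05457·-0.5) / 8.00341 = -0.032.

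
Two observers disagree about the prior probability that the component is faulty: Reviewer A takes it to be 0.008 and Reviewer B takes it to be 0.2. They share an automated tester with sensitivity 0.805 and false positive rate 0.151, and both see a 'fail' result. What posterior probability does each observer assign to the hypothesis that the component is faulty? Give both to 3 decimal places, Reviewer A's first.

P('+'|H) = 0.805, P('+'|¬H) = 0.151.
Reviewer A: numerator 0.805·0.008 = 0.0064400; evidence = 0.0064400+0.151·0.992 = 0.15623; posterior = 0.041.
Reviewer B: numerator 0.805·0.2 = 0.16100; evidence = 0.16100+0.151·0.8 = 0.28180; posterior = 0.571.

Reviewer A: 0.041; Reviewer B: 0.571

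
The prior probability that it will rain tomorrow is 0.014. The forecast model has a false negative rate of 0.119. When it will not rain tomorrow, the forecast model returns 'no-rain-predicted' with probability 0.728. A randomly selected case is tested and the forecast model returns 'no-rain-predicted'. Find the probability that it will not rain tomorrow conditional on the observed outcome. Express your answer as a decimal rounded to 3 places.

Write H for 'it will rain tomorrow'. Prior odds H:¬H = 0.014/0.986 = 0.014199. For the 'no-rain-predicted' outcome, the likelihood ratio is 0.119/0.728 = 0.16346.
Posterior odds = 0.014199 × 0.16346 = 0.0023210, so P(H|E) = 0.0023210/(1+0.0023210) = 0.002. Then P(¬H|E) = 1 − 0.002 = 0.998.

P(¬H | E) ≈ 0.998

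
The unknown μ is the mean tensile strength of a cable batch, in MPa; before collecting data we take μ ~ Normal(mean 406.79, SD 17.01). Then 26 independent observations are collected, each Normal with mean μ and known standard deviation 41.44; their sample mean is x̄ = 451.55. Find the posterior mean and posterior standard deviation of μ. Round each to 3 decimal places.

With known σ, the Normal prior is conjugate. Weight on the data is w = (n/σ²)/(n/σ² + 1/τ₀²) = 0.0151403/(0.0151403+0.00345614) = 0.81415.
Posterior mean = w·x̄ + (1−w)·μ₀ = 0.81415·451.55 + 0.18585·406.79 = 443.231. Posterior variance = 1/(0.0151403+0.00345614) = 53.7738, so SD = 7.333.

Posterior mean ≈ 443.231; posterior SD ≈ 7.333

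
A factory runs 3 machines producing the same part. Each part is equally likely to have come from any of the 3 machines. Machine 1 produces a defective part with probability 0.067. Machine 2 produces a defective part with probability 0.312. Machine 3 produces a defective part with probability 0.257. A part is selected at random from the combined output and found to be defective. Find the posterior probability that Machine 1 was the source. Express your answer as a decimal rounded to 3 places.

P(defective|M1) = 0.067; P(defective|M2) = 0.312; P(defective|M3) = 0.257.
Prior × likelihood for each source: 0.333333·0.067=0.02233, 0.333333·0.312=0.1040, 0.333333·0.257=0.08567. Summing gives P(defective) = 0.21200.
P(Machine 1 | defective) = 0.02233 / 0.21200 = 0.105.

Posterior probability ≈ 0.105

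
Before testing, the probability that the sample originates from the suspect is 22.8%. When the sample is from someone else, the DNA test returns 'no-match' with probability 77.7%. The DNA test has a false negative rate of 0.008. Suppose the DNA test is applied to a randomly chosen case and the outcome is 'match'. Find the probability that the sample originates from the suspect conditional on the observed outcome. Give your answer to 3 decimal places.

Let H be the event that the sample originates from the suspect. P(H) = 0.228, so P(¬H) = 0.772. With E the 'match' result, P(E|H) = 0.992 and P(E|¬H) = 0.223.
P(E) = 0.992·0.228 + 0.223·0.772 = 0.22618 + 0.17216 = 0.39833.
By Bayes' theorem, P(H|E) = 0.22618 / 0.39833 = 0.568.

P(H | E) ≈ 0.568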